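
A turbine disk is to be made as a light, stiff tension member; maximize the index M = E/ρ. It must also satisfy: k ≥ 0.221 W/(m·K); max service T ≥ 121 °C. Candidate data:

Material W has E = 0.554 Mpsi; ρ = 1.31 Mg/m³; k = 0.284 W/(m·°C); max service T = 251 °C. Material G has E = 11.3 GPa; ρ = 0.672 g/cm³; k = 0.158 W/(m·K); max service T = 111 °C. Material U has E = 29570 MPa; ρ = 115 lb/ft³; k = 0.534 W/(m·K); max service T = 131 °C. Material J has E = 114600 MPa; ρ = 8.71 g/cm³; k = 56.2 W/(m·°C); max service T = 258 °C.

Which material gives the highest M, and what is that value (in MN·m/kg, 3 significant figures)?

material U, M = 16.1 MN·m/kg

Screen on constraints: k ≥ 0.221 W/(m·K); max service T ≥ 121 °C. Survivors: material W, material U, material J.
After converting to SI:
  material W: E = 3.820 GPa, ρ = 1310 kg/m³
  material U: E = 29.57 GPa, ρ = 1842 kg/m³
  material J: E = 114.6 GPa, ρ = 8710 kg/m³
  material U: M = 16.1 MN·m/kg
  material J: M = 13.2 MN·m/kg
  material W: M = 2.92 MN·m/kg
The maximum is for material U.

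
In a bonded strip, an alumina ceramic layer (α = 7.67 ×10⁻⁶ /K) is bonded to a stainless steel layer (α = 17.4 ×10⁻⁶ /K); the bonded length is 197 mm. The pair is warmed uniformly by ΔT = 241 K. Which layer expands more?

stainless steel

α(alumina ceramic) = 7.67×10⁻⁶/K vs α(stainless steel) = 17.4×10⁻⁶/K.
Higher α expands more for the same ΔT: stainless steel.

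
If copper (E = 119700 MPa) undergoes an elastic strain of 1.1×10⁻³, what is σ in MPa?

132 MPa

E = 119700 MPa = 119.7 GPa.
σ = E·ε = 119700 MPa × 1.1×10⁻³ = 132 MPa.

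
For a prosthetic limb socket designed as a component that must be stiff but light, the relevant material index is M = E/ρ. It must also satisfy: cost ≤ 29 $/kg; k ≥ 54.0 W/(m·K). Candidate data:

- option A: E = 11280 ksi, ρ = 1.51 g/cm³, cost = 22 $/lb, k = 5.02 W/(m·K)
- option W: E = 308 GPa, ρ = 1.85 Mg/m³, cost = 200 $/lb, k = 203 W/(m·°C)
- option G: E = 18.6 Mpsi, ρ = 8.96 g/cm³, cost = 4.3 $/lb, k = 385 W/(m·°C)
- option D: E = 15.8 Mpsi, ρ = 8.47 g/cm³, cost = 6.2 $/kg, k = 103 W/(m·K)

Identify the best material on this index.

option G

Screen on constraints: cost ≤ 29 $/kg; k ≥ 54.0 W/(m·K). Survivors: option G, option D.
Normalizing units and computing the index:
  option G: E = 128.2 GPa, ρ = 8960 kg/m³
  option D: E = 108.9 GPa, ρ = 8470 kg/m³
  option G: M = 14.3 MN·m/kg
  option D: M = 12.9 MN·m/kg
Option G has the largest M.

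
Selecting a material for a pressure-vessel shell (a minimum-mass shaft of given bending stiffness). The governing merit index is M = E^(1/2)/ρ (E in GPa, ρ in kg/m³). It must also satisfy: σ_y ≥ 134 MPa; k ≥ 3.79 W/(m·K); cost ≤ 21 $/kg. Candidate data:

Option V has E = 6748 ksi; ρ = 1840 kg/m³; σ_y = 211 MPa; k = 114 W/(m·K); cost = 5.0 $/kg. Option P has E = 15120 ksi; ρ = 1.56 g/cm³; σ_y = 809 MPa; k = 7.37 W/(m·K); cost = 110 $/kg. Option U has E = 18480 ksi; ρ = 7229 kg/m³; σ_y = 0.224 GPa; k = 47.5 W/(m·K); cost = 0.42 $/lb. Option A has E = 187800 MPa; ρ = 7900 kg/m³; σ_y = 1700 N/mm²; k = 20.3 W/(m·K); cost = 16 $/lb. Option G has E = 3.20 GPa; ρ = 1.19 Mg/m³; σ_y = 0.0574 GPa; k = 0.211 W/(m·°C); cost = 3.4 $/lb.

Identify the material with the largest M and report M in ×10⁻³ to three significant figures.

option V, M = 3.71×10⁻³

Screen on constraints: σ_y ≥ 134 MPa; k ≥ 3.79 W/(m·K); cost ≤ 21 $/kg. Survivors: option V, option U.
After converting to SI:
  option V: E = 46.53 GPa, ρ = 1840 kg/m³
  option U: E = 127.4 GPa, ρ = 7229 kg/m³
  option V: M = 3.71×10⁻³
  option U: M = 1.56×10⁻³
Option V ranks first.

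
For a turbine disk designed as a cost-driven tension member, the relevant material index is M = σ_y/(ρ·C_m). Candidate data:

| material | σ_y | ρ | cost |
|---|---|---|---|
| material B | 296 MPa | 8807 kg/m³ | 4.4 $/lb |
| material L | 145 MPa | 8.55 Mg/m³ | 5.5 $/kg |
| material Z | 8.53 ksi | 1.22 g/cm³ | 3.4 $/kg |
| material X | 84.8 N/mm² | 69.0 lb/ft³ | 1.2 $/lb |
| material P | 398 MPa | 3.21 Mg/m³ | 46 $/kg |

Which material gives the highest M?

Putting every candidate on a common basis:
  material B: σ_y = 296.0 MPa, ρ = 8807 kg/m³, cost = 9.700 $/kg
  material L: σ_y = 145.0 MPa, ρ = 8550 kg/m³, cost = 5.500 $/kg
  material Z: σ_y = 58.81 MPa, ρ = 1220 kg/m³, cost = 3.400 $/kg
  material X: σ_y = 84.80 MPa, ρ = 1105 kg/m³, cost = 2.646 $/kg
  material P: σ_y = 398.0 MPa, ρ = 3210 kg/m³, cost = 46.00 $/kg
  material X: M = 29.0 kN·m per $
  material Z: M = 14.2 kN·m per $
  material B: M = 3.46 kN·m per $
  material L: M = 3.08 kN·m per $
  material P: M = 2.70 kN·m per $
Material X has the largest M.

material X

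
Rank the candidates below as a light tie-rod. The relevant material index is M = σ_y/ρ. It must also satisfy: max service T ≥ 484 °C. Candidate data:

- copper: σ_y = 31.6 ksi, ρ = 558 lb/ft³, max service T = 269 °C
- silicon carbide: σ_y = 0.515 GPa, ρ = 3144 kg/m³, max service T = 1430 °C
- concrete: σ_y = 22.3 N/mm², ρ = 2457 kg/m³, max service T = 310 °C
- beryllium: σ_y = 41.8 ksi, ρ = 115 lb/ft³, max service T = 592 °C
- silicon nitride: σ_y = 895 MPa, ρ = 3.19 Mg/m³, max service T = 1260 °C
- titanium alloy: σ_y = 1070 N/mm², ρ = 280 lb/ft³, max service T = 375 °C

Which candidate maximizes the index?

Screen on constraints: max service T ≥ 484 °C. Survivors: silicon carbide, beryllium, silicon nitride.
Putting every candidate on a common basis:
  silicon carbide: σ_y = 515.0 MPa, ρ = 3144 kg/m³
  beryllium: σ_y = 288.2 MPa, ρ = 1842 kg/m³
  silicon nitride: σ_y = 895.0 MPa, ρ = 3190 kg/m³
  silicon nitride: M = 281 kN·m/kg
  silicon carbide: M = 164 kN·m/kg
  beryllium: M = 156 kN·m/kg
Silicon nitride has the largest M.

silicon nitride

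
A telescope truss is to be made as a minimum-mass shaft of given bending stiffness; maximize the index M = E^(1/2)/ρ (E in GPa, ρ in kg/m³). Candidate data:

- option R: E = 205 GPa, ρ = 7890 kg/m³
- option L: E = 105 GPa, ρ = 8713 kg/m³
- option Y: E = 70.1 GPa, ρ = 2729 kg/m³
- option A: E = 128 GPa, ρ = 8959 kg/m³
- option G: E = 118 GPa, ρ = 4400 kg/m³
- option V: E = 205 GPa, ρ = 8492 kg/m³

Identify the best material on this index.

option Y

Computing M directly (units already consistent):
  option Y: M = 3.07×10⁻³
  option G: M = 2.47×10⁻³
  option R: M = 1.81×10⁻³
  option V: M = 1.69×10⁻³
  option A: M = 1.26×10⁻³
  option L: M = 1.18×10⁻³
Highest index: option Y.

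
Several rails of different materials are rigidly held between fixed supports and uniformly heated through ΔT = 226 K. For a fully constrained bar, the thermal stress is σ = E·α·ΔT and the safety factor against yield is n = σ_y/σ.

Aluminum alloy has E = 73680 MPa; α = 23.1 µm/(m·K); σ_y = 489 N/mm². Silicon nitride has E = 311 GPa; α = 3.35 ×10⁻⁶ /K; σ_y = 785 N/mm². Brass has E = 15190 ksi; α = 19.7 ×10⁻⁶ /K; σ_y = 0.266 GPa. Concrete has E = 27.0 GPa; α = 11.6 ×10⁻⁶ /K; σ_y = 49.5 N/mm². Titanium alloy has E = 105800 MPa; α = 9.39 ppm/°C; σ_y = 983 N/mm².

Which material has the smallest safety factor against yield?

brass

Per material, after unit conversion:
  aluminum alloy: E = 73.68, α = 23.1, σ_y = 489.0 → σ = 385 MPa, n = 1.27
  silicon nitride: E = 311.0, α = 3.35, σ_y = 785.0 → σ = 235 MPa, n = 3.33
  brass: E = 104.7, α = 19.7, σ_y = 266.0 → σ = 466 MPa, n = 0.570
  concrete: E = 27.00, α = 11.6, σ_y = 49.50 → σ = 70.8 MPa, n = 0.699
  titanium alloy: E = 105.8, α = 9.39, σ_y = 983.0 → σ = 225 MPa, n = 4.38
The minimum is brass at n = 0.570.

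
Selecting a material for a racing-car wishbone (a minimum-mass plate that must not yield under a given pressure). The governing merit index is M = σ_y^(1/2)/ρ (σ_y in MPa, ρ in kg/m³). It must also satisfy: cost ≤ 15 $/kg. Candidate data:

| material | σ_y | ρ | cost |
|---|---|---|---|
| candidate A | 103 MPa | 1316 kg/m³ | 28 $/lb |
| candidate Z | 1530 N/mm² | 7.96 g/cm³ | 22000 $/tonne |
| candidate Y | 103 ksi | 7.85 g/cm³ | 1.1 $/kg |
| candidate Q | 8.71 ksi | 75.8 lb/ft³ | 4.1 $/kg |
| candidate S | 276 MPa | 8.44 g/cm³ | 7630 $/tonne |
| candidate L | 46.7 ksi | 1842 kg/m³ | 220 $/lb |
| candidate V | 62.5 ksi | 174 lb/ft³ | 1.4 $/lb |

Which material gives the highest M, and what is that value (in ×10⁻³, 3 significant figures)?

Screen on constraints: cost ≤ 15 $/kg. Survivors: candidate Y, candidate Q, candidate S, candidate V.
After converting to SI:
  candidate Y: σ_y = 710.2 MPa, ρ = 7850 kg/m³
  candidate Q: σ_y = 60.05 MPa, ρ = 1214 kg/m³
  candidate S: σ_y = 276.0 MPa, ρ = 8440 kg/m³
  candidate V: σ_y = 430.9 MPa, ρ = 2787 kg/m³
  candidate V: M = 7.45×10⁻³
  candidate Q: M = 6.38×10⁻³
  candidate Y: M = 3.39×10⁻³
  candidate S: M = 1.97×10⁻³
The maximum is for candidate V.

candidate V, M = 7.45×10⁻³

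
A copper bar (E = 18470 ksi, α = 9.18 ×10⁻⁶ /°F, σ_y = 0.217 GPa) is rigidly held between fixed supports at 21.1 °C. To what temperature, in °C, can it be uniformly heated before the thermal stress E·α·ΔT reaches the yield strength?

E = 18470 ksi = 127.3 GPa.
α = 9.18×10⁻⁶/°F × 9/5 = 16.5×10⁻⁶/K.
σ_y = 0.217 GPa = 217.0 MPa.
E·α·ΔT = 217.0 MPa ⇒ ΔT = 217.0 / (127.3×10³ × 16.5×10⁻⁶) = 103.1 K.
T = 21.1 + 103.1 = 124.2 °C.

124 °C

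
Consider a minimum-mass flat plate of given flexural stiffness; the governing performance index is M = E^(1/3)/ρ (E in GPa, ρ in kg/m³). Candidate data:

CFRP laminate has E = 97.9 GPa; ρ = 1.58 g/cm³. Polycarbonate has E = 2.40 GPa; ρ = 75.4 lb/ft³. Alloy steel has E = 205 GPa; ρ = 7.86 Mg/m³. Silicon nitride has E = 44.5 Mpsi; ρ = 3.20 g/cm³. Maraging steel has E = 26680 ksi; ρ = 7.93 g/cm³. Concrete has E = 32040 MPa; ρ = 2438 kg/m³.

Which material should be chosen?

CFRP laminate

Putting every candidate on a common basis:
  CFRP laminate: E = 97.90 GPa, ρ = 1580 kg/m³
  polycarbonate: E = 2.400 GPa, ρ = 1208 kg/m³
  alloy steel: E = 205.0 GPa, ρ = 7860 kg/m³
  silicon nitride: E = 306.8 GPa, ρ = 3200 kg/m³
  maraging steel: E = 184.0 GPa, ρ = 7930 kg/m³
  concrete: E = 32.04 GPa, ρ = 2438 kg/m³
  CFRP laminate: M = 2.92×10⁻³
  silicon nitride: M = 2.11×10⁻³
  concrete: M = 1.30×10⁻³
  polycarbonate: M = 1.11×10⁻³
  alloy steel: M = 0.750×10⁻³
  maraging steel: M = 0.717×10⁻³
Highest index: CFRP laminate.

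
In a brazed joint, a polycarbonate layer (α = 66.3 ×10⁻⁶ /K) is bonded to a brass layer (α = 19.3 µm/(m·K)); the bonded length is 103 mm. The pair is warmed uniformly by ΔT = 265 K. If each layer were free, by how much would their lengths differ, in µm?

Δα = |66.3 − 19.3|×10⁻⁶/K = 47.0×10⁻⁶/K.
ΔL_mismatch = Δα·L·ΔT = 47.0×10⁻⁶ × 103.0 mm × 265.0 K = 1280 µm.

1280 µm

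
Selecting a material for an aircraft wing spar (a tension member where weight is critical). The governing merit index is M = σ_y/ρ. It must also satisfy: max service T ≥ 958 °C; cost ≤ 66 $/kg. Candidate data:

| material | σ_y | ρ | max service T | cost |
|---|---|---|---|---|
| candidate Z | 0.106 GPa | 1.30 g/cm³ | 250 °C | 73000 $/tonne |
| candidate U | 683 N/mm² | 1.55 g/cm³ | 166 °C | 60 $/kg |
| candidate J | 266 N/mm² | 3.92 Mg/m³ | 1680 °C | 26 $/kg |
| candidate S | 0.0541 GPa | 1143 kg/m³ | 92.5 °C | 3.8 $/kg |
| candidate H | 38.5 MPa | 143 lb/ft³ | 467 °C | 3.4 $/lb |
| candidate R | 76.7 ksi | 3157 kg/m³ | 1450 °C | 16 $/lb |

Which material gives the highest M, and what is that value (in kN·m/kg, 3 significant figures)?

candidate R, M = 168 kN·m/kg

Screen on constraints: max service T ≥ 958 °C; cost ≤ 66 $/kg. Survivors: candidate J, candidate R.
Convert each candidate to consistent units, then evaluate M:
  candidate J: σ_y = 266.0 MPa, ρ = 3920 kg/m³
  candidate R: σ_y = 528.8 MPa, ρ = 3157 kg/m³
  candidate R: M = 168 kN·m/kg
  candidate J: M = 67.9 kN·m/kg
The maximum is for candidate R.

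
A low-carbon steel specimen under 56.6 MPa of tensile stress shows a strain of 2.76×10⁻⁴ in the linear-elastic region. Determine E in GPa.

205 GPa

E = σ/ε = 56.6 MPa / 2.76×10⁻⁴ = 205100 MPa = 205 GPa.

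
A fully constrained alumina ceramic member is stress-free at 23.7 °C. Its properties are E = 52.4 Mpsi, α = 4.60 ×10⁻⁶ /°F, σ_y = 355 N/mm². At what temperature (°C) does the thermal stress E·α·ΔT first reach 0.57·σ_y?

91.3 °C

E = 52.4 Mpsi = 361.3 GPa.
α = 4.60×10⁻⁶/°F × 9/5 = 8.28×10⁻⁶/K.
σ_y = 355 N/mm² = 355.0 MPa.
E·α·ΔT = 202.3 MPa ⇒ ΔT = 202.3 / (361.3×10³ × 8.28×10⁻⁶) = 67.64 K.
T = 23.7 + 67.64 = 91.34 °C.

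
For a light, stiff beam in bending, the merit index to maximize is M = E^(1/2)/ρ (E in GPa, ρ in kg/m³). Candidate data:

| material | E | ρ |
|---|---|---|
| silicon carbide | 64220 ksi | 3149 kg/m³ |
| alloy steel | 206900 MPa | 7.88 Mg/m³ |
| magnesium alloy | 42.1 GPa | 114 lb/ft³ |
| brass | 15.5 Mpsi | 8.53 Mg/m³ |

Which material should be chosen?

Normalizing units and computing the index:
  silicon carbide: E = 442.8 GPa, ρ = 3149 kg/m³
  alloy steel: E = 206.9 GPa, ρ = 7880 kg/m³
  magnesium alloy: E = 42.10 GPa, ρ = 1826 kg/m³
  brass: E = 106.9 GPa, ρ = 8530 kg/m³
  silicon carbide: M = 6.68×10⁻³
  magnesium alloy: M = 3.55×10⁻³
  alloy steel: M = 1.83×10⁻³
  brass: M = 1.21×10⁻³
Silicon carbide has the largest M.

silicon carbide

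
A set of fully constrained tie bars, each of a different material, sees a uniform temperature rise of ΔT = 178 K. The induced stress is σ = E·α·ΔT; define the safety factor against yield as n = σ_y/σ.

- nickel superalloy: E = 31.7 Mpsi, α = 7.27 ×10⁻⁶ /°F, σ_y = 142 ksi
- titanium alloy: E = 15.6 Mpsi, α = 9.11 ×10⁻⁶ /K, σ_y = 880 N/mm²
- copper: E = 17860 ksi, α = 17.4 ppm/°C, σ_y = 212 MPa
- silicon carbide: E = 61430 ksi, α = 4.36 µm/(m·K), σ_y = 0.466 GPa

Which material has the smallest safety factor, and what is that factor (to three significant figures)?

With everything in SI (GPa, ×10⁻⁶/K, MPa):
  nickel superalloy: E = 218.6, α = 13.1, σ_y = 979.1 → σ = 509 MPa, n = 1.92
  titanium alloy: E = 107.6, α = 9.11, σ_y = 880.0 → σ = 174 MPa, n = 5.05
  copper: E = 123.1, α = 17.4, σ_y = 212.0 → σ = 381 MPa, n = 0.556
  silicon carbide: E = 423.5, α = 4.36, σ_y = 466.0 → σ = 329 MPa, n = 1.42
The minimum is copper at n = 0.556.

copper, n = 0.556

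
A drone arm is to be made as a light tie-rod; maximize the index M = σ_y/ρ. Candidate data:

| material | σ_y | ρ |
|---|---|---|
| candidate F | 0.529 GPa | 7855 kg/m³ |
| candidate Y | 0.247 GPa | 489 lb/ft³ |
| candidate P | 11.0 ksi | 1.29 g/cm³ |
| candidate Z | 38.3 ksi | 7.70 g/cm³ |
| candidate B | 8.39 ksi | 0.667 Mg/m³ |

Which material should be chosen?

In SI units:
  candidate F: σ_y = 529.0 MPa, ρ = 7855 kg/m³
  candidate Y: σ_y = 247.0 MPa, ρ = 7833 kg/m³
  candidate P: σ_y = 75.84 MPa, ρ = 1290 kg/m³
  candidate Z: σ_y = 264.1 MPa, ρ = 7700 kg/m³
  candidate B: σ_y = 57.85 MPa, ρ = 667.0 kg/m³
  candidate B: M = 86.7 kN·m/kg
  candidate F: M = 67.3 kN·m/kg
  candidate P: M = 58.8 kN·m/kg
  candidate Z: M = 34.3 kN·m/kg
  candidate Y: M = 31.5 kN·m/kg
Highest index: candidate B.

candidate B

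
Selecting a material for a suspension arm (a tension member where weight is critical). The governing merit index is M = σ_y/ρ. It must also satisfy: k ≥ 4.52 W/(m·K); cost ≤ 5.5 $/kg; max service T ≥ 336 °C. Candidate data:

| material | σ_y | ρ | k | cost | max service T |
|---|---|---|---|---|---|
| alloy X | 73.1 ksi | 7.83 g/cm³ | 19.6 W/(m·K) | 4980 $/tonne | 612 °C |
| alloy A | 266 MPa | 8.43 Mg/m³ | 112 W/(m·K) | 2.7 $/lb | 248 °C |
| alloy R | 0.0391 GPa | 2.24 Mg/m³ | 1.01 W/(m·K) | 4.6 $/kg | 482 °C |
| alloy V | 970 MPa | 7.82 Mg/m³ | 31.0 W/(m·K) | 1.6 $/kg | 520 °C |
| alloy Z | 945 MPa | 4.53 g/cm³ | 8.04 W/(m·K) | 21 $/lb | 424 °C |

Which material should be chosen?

Screen on constraints: k ≥ 4.52 W/(m·K); cost ≤ 5.5 $/kg; max service T ≥ 336 °C. Survivors: alloy X, alloy V.
Putting every candidate on a common basis:
  alloy X: σ_y = 504.0 MPa, ρ = 7830 kg/m³
  alloy V: σ_y = 970.0 MPa, ρ = 7820 kg/m³
  alloy V: M = 124 kN·m/kg
  alloy X: M = 64.4 kN·m/kg
Alloy V has the largest M.

alloy V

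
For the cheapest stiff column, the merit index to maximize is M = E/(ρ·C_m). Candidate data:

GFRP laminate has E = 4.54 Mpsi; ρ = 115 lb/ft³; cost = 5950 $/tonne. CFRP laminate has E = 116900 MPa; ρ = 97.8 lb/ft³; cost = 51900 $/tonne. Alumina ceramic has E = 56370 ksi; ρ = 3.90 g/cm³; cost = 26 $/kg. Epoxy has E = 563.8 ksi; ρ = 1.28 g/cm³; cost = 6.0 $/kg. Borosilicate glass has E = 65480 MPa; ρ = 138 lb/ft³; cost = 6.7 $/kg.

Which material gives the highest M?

borosilicate glass

After converting to SI:
  GFRP laminate: E = 31.30 GPa, ρ = 1842 kg/m³, cost = 5.950 $/kg
  CFRP laminate: E = 116.9 GPa, ρ = 1567 kg/m³, cost = 51.90 $/kg
  alumina ceramic: E = 388.7 GPa, ρ = 3900 kg/m³, cost = 26.00 $/kg
  epoxy: E = 3.887 GPa, ρ = 1280 kg/m³, cost = 6.000 $/kg
  borosilicate glass: E = 65.48 GPa, ρ = 2211 kg/m³, cost = 6.700 $/kg
  borosilicate glass: M = 4.42 MN·m per $
  alumina ceramic: M = 3.83 MN·m per $
  GFRP laminate: M = 2.86 MN·m per $
  CFRP laminate: M = 1.44 MN·m per $
  epoxy: M = 0.506 MN·m per $
Borosilicate glass ranks first.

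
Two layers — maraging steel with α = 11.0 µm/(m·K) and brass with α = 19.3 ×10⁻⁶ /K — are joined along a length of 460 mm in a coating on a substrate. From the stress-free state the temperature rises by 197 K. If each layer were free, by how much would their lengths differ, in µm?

752 µm

Δα = |11.0 − 19.3|×10⁻⁶/K = 8.30×10⁻⁶/K.
ΔL_mismatch = Δα·L·ΔT = 8.30×10⁻⁶ × 460.0 mm × 197.0 K = 752 µm.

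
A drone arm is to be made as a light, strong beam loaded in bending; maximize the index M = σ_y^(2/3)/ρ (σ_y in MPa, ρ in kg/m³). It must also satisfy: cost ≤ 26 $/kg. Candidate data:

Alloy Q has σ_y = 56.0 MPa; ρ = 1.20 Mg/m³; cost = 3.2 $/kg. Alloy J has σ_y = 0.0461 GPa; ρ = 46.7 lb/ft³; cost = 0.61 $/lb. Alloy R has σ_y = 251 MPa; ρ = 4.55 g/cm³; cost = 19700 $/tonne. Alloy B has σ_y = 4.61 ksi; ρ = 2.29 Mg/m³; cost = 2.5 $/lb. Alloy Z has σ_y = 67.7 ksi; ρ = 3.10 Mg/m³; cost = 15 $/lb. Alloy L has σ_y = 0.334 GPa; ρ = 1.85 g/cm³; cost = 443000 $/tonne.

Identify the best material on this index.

Screen on constraints: cost ≤ 26 $/kg. Survivors: alloy Q, alloy J, alloy R, alloy B.
After converting to SI:
  alloy Q: σ_y = 56.00 MPa, ρ = 1200 kg/m³
  alloy J: σ_y = 46.10 MPa, ρ = 748.1 kg/m³
  alloy R: σ_y = 251.0 MPa, ρ = 4550 kg/m³
  alloy B: σ_y = 31.78 MPa, ρ = 2290 kg/m³
  alloy J: M = 17.2×10⁻³
  alloy Q: M = 12.2×10⁻³
  alloy R: M = 8.75×10⁻³
  alloy B: M = 4.38×10⁻³
Alloy J has the largest M.

alloy J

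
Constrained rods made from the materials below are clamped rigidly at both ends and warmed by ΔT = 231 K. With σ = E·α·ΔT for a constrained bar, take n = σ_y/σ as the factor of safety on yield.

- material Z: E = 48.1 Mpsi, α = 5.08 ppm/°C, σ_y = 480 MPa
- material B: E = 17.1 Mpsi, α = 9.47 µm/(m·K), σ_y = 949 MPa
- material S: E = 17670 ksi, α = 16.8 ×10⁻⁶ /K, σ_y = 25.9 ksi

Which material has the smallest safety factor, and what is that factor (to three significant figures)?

material S, n = 0.378

Converting E to GPa, α to ×10⁻⁶/K, σ_y to MPa, then σ and n for each:
  material Z: E = 331.6, α = 5.08, σ_y = 480.0 → σ = 389 MPa, n = 1.23
  material B: E = 117.9, α = 9.47, σ_y = 949.0 → σ = 258 MPa, n = 3.68
  material S: E = 121.8, α = 16.8, σ_y = 178.6 → σ = 473 MPa, n = 0.378
Material S has the lowest safety factor, n = 0.378.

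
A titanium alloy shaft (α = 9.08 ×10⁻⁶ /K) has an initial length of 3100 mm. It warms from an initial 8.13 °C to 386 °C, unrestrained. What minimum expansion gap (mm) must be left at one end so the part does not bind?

10.6 mm

ΔT = 386 − 8.13 = 377.9 K.
ΔL = α·L₀·ΔT = 9.08×10⁻⁶ × 3100 mm × 377.9 K = 10.6 mm.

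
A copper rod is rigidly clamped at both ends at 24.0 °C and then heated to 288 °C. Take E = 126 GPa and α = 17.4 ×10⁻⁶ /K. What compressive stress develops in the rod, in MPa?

579 MPa

ΔT = 264.0 K. Constrained thermal stress σ = E·α·ΔT = 126.0×10³ MPa × 17.4×10⁻⁶ × 264.0 = 579 MPa (compressive).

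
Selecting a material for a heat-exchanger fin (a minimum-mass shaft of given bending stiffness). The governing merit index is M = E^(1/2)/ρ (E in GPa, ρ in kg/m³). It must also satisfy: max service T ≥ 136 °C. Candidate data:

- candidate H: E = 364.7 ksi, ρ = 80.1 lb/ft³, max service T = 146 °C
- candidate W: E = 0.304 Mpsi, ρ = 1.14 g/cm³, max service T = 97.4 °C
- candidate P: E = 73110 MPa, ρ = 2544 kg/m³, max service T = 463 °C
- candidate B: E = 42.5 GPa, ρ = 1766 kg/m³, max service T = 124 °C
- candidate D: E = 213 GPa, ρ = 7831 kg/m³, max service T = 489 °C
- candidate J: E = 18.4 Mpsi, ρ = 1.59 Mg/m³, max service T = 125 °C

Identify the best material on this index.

candidate P

Screen on constraints: max service T ≥ 136 °C. Survivors: candidate H, candidate P, candidate D.
Putting every candidate on a common basis:
  candidate H: E = 2.515 GPa, ρ = 1283 kg/m³
  candidate P: E = 73.11 GPa, ρ = 2544 kg/m³
  candidate D: E = 213.0 GPa, ρ = 7831 kg/m³
  candidate P: M = 3.36×10⁻³
  candidate D: M = 1.86×10⁻³
  candidate H: M = 1.24×10⁻³
Candidate P ranks first.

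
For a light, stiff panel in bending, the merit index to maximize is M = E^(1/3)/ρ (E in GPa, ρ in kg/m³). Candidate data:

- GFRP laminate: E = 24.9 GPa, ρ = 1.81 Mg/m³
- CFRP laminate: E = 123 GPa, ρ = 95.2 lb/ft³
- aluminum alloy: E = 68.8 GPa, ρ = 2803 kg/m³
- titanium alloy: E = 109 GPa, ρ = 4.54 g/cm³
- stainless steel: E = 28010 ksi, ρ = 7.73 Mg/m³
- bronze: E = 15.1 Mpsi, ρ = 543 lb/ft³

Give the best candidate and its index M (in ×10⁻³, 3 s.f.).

In SI units:
  GFRP laminate: E = 24.90 GPa, ρ = 1810 kg/m³
  CFRP laminate: E = 123.0 GPa, ρ = 1525 kg/m³
  aluminum alloy: E = 68.80 GPa, ρ = 2803 kg/m³
  titanium alloy: E = 109.0 GPa, ρ = 4540 kg/m³
  stainless steel: E = 193.1 GPa, ρ = 7730 kg/m³
  bronze: E = 104.1 GPa, ρ = 8698 kg/m³
  CFRP laminate: M = 3.26×10⁻³
  GFRP laminate: M = 1.61×10⁻³
  aluminum alloy: M = 1.46×10⁻³
  titanium alloy: M = 1.05×10⁻³
  stainless steel: M = 0.748×10⁻³
  bronze: M = 0.541×10⁻³
The maximum is for CFRP laminate.

CFRP laminate, M = 3.26×10⁻³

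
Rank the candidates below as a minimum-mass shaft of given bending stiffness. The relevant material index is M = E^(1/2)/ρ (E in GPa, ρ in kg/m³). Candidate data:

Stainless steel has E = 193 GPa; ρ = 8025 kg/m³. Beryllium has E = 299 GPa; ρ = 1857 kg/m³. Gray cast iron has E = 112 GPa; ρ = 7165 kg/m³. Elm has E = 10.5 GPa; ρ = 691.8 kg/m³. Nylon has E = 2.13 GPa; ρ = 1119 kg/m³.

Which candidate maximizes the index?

Computing M directly (units already consistent):
  beryllium: M = 9.31×10⁻³
  elm: M = 4.68×10⁻³
  stainless steel: M = 1.73×10⁻³
  gray cast iron: M = 1.48×10⁻³
  nylon: M = 1.30×10⁻³
Beryllium has the largest M.

beryllium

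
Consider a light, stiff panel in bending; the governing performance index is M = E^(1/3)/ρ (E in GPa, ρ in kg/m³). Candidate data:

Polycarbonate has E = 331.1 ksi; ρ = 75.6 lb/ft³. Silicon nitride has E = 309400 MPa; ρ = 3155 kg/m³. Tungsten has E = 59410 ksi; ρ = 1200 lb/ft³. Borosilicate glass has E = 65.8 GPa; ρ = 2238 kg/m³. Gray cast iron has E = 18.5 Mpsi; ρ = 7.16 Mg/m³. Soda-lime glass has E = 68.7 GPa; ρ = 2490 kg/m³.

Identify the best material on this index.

silicon nitride

In SI units:
  polycarbonate: E = 2.283 GPa, ρ = 1211 kg/m³
  silicon nitride: E = 309.4 GPa, ρ = 3155 kg/m³
  tungsten: E = 409.6 GPa, ρ = 19220 kg/m³
  borosilicate glass: E = 65.80 GPa, ρ = 2238 kg/m³
  gray cast iron: E = 127.6 GPa, ρ = 7160 kg/m³
  soda-lime glass: E = 68.70 GPa, ρ = 2490 kg/m³
  silicon nitride: M = 2.14×10⁻³
  borosilicate glass: M = 1.80×10⁻³
  soda-lime glass: M = 1.64×10⁻³
  polycarbonate: M = 1.09×10⁻³
  gray cast iron: M = 0.703×10⁻³
  tungsten: M = 0.386×10⁻³
Highest index: silicon nitride.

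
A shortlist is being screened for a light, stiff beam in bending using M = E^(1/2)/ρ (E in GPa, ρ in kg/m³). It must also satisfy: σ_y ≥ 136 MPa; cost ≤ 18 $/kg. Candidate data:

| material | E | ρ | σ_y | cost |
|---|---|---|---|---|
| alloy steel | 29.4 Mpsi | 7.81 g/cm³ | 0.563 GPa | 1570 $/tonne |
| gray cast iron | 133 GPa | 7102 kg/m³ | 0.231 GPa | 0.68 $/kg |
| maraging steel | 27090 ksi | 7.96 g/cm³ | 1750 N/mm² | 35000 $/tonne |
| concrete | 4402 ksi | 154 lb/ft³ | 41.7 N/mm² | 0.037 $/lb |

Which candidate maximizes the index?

Screen on constraints: σ_y ≥ 136 MPa; cost ≤ 18 $/kg. Survivors: alloy steel, gray cast iron.
Putting every candidate on a common basis:
  alloy steel: E = 202.7 GPa, ρ = 7810 kg/m³
  gray cast iron: E = 133.0 GPa, ρ = 7102 kg/m³
  alloy steel: M = 1.82×10⁻³
  gray cast iron: M = 1.62×10⁻³
Alloy steel has the largest M.

alloy steel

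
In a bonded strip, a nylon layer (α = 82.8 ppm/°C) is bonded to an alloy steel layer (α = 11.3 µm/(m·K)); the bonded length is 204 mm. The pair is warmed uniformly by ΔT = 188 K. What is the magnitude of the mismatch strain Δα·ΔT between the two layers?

0.0134

Δα = |82.8 − 11.3|×10⁻⁶/K = 71.5×10⁻⁶/K.
Mismatch strain = Δα·ΔT = 71.5×10⁻⁶ × 188.0 = 0.0134.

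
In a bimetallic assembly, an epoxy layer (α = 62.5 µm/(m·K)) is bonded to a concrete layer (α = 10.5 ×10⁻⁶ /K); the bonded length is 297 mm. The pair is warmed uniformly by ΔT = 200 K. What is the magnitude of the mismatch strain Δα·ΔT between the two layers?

Δα = |62.5 − 10.5|×10⁻⁶/K = 52.0×10⁻⁶/K.
Mismatch strain = Δα·ΔT = 52.0×10⁻⁶ × 200.0 = 0.0104.

0.0104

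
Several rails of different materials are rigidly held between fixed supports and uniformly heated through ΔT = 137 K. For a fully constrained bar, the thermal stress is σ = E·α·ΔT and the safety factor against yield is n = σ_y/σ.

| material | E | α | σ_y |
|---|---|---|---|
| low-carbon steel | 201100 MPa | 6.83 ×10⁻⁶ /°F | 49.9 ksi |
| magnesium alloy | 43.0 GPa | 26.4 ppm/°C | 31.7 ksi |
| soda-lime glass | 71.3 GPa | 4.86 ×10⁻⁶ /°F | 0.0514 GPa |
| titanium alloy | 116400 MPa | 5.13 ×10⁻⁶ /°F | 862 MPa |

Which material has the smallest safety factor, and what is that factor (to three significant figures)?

soda-lime glass, n = 0.602

Converting E to GPa, α to ×10⁻⁶/K, σ_y to MPa, then σ and n for each:
  low-carbon steel: E = 201.1, α = 12.3, σ_y = 344.0 → σ = 339 MPa, n = 1.02
  magnesium alloy: E = 43.00, α = 26.4, σ_y = 218.6 → σ = 156 MPa, n = 1.41
  soda-lime glass: E = 71.30, α = 8.75, σ_y = 51.40 → σ = 85.5 MPa, n = 0.602
  titanium alloy: E = 116.4, α = 9.23, σ_y = 862.0 → σ = 147 MPa, n = 5.85
Smallest n: soda-lime glass with n = 0.602.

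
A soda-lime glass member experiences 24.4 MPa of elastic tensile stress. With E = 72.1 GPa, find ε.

ε = σ/E = 24.4 / 72100 = 3.38×10⁻⁴.

3.38×10⁻⁴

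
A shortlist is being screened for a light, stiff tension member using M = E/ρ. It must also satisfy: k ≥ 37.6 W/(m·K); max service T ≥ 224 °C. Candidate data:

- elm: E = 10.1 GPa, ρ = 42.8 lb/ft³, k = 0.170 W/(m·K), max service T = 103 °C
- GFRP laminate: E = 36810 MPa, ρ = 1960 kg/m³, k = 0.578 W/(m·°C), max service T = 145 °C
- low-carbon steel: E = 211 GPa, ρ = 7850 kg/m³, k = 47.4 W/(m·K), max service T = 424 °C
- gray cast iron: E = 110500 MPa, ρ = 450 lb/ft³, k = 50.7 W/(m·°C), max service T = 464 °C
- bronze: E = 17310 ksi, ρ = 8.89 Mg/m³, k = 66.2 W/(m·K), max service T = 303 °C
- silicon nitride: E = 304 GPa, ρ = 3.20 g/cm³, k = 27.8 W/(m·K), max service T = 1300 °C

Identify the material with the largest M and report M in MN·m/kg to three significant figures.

low-carbon steel, M = 26.9 MN·m/kg

Screen on constraints: k ≥ 37.6 W/(m·K); max service T ≥ 224 °C. Survivors: low-carbon steel, gray cast iron, bronze.
Convert each candidate to consistent units, then evaluate M:
  low-carbon steel: E = 211.0 GPa, ρ = 7850 kg/m³
  gray cast iron: E = 110.5 GPa, ρ = 7208 kg/m³
  bronze: E = 119.3 GPa, ρ = 8890 kg/m³
  low-carbon steel: M = 26.9 MN·m/kg
  gray cast iron: M = 15.3 MN·m/kg
  bronze: M = 13.4 MN·m/kg
Low-carbon steel has the largest M.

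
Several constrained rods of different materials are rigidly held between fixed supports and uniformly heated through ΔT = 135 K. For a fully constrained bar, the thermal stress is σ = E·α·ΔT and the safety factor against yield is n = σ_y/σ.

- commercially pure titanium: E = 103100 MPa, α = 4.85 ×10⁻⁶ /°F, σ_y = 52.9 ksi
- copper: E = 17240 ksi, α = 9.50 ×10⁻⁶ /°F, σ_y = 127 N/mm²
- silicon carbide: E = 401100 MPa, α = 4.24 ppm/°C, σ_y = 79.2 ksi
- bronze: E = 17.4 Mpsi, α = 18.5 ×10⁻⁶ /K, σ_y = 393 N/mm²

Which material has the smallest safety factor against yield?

With everything in SI (GPa, ×10⁻⁶/K, MPa):
  commercially pure titanium: E = 103.1, α = 8.73, σ_y = 364.7 → σ = 122 MPa, n = 3.00
  copper: E = 118.9, α = 17.1, σ_y = 127.0 → σ = 274 MPa, n = 0.463
  silicon carbide: E = 401.1, α = 4.24, σ_y = 546.1 → σ = 230 MPa, n = 2.38
  bronze: E = 120.0, α = 18.5, σ_y = 393.0 → σ = 300 MPa, n = 1.31
Smallest n: copper with n = 0.463.

copper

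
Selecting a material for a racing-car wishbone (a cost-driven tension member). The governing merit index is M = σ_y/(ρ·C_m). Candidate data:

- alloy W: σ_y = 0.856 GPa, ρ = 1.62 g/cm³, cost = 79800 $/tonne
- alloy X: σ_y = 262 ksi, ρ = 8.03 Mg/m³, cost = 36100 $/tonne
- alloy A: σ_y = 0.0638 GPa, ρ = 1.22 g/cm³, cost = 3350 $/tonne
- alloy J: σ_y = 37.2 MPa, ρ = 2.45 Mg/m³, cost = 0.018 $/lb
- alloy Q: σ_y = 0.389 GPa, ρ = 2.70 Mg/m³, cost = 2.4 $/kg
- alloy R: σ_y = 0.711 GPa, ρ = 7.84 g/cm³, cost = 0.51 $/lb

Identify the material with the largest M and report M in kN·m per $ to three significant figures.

In SI units:
  alloy W: σ_y = 856.0 MPa, ρ = 1620 kg/m³, cost = 79.80 $/kg
  alloy X: σ_y = 1806 MPa, ρ = 8030 kg/m³, cost = 36.10 $/kg
  alloy A: σ_y = 63.80 MPa, ρ = 1220 kg/m³, cost = 3.350 $/kg
  alloy J: σ_y = 37.20 MPa, ρ = 2450 kg/m³, cost = 0.03968 $/kg
  alloy Q: σ_y = 389.0 MPa, ρ = 2700 kg/m³, cost = 2.400 $/kg
  alloy R: σ_y = 711.0 MPa, ρ = 7840 kg/m³, cost = 1.124 $/kg
  alloy J: M = 383 kN·m per $
  alloy R: M = 80.7 kN·m per $
  alloy Q: M = 60.0 kN·m per $
  alloy A: M = 15.6 kN·m per $
  alloy W: M = 6.62 kN·m per $
  alloy X: M = 6.23 kN·m per $
Alloy J ranks first.

alloy J, M = 383 kN·m per $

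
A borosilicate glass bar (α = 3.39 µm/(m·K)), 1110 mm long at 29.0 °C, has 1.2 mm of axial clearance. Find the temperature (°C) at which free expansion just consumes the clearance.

α·L₀·ΔT = 1.2 mm ⇒ ΔT = 1.2 / (3.39×10⁻⁶ × 1110.0) = 318.9 K.
T = 29.0 + 318.9 = 347.9 °C.

348 °C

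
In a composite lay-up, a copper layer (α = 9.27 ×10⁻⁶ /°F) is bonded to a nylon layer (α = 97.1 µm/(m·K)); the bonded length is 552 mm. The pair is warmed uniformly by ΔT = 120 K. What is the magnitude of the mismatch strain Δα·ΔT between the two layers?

copper: α = 9.27×10⁻⁶/°F × 9/5 = 16.7×10⁻⁶/K.
Δα = |16.7 − 97.1|×10⁻⁶/K = 80.4×10⁻⁶/K.
Mismatch strain = Δα·ΔT = 80.4×10⁻⁶ × 120.0 = 9.65×10⁻³.

9.65×10⁻³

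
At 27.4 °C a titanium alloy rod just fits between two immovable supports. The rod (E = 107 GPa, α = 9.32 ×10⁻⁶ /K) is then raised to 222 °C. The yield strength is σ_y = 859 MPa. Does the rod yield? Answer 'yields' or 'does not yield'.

ΔT = 194.6 K. Constrained thermal stress σ = E·α·ΔT = 107.0×10³ MPa × 9.32×10⁻⁶ × 194.6 = 194 MPa (compressive).
Compare to σ_y = 859 MPa: σ < σ_y, so it does not yield.

does not yield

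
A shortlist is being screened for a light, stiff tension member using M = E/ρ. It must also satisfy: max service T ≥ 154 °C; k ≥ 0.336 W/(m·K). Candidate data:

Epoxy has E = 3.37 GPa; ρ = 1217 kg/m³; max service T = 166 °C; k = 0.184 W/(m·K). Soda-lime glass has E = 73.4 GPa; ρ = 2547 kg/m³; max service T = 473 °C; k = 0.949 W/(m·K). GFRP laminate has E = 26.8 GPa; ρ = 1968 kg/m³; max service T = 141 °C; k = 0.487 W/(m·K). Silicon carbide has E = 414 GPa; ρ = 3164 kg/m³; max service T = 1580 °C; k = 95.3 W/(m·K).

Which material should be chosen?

silicon carbide

Screen on constraints: max service T ≥ 154 °C; k ≥ 0.336 W/(m·K). Survivors: soda-lime glass, silicon carbide.
Per-candidate index values:
  silicon carbide: M = 131 MN·m/kg
  soda-lime glass: M = 28.8 MN·m/kg
Silicon carbide ranks first.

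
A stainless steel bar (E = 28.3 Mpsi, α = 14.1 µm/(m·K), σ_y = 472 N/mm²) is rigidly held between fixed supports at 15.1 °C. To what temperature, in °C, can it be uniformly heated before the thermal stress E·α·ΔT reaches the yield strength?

E = 28.3 Mpsi = 195.1 GPa.
σ_y = 472 N/mm² = 472.0 MPa.
E·α·ΔT = 472.0 MPa ⇒ ΔT = 472.0 / (195.1×10³ × 14.1×10⁻⁶) = 171.6 K.
T = 15.1 + 171.6 = 186.7 °C.

187 °C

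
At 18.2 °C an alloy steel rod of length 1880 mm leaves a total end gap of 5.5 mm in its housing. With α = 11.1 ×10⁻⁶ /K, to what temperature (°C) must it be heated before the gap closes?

α·L₀·ΔT = 5.5 mm ⇒ ΔT = 5.5 / (11.1×10⁻⁶ × 1880.0) = 263.6 K.
T = 18.2 + 263.6 = 281.8 °C.

282 °C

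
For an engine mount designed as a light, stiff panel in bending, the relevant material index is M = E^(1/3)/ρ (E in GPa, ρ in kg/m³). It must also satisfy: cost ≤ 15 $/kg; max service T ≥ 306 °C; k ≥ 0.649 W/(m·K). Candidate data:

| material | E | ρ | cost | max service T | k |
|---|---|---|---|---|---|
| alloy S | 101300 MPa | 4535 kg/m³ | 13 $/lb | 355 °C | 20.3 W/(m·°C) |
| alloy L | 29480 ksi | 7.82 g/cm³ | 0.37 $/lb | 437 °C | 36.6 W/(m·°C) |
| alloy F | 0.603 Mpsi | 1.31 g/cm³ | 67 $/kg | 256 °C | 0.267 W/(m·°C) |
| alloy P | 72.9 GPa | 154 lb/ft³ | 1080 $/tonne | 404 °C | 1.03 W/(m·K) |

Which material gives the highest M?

alloy P

Screen on constraints: cost ≤ 15 $/kg; max service T ≥ 306 °C; k ≥ 0.649 W/(m·K). Survivors: alloy L, alloy P.
In SI units:
  alloy L: E = 203.3 GPa, ρ = 7820 kg/m³
  alloy P: E = 72.90 GPa, ρ = 2467 kg/m³
  alloy P: M = 1.69×10⁻³
  alloy L: M = 0.752×10⁻³
Alloy P has the largest M.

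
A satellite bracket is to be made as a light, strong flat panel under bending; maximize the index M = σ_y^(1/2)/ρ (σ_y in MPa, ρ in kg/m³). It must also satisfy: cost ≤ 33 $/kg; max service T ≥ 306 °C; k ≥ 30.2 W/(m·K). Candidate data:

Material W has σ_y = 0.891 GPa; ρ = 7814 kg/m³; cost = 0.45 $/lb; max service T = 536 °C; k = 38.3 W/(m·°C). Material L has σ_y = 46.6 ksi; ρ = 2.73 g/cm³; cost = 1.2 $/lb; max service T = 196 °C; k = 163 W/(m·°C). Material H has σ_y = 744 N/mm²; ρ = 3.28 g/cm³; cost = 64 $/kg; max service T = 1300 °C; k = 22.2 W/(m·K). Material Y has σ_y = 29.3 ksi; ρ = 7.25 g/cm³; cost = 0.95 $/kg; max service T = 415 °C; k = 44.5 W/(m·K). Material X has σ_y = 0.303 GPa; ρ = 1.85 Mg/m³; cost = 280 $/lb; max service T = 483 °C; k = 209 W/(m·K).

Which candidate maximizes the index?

material W

Screen on constraints: cost ≤ 33 $/kg; max service T ≥ 306 °C; k ≥ 30.2 W/(m·K). Survivors: material W, material Y.
In SI units:
  material W: σ_y = 891.0 MPa, ρ = 7814 kg/m³
  material Y: σ_y = 202.0 MPa, ρ = 7250 kg/m³
  material W: M = 3.82×10⁻³
  material Y: M = 1.96×10⁻³
The maximum is for material W.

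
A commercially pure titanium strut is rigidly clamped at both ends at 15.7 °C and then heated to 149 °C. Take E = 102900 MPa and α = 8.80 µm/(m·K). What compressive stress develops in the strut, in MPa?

E = 102900 MPa = 102.9 GPa.
ΔT = 133.3 K. Constrained thermal stress σ = E·α·ΔT = 102.9×10³ MPa × 8.80×10⁻⁶ × 133.3 = 121 MPa (compressive).

121 MPa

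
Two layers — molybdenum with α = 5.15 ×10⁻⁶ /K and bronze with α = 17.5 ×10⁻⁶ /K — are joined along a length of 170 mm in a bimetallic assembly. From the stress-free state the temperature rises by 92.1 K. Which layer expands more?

bronze

α(molybdenum) = 5.15×10⁻⁶/K vs α(bronze) = 17.5×10⁻⁶/K.
Higher α expands more for the same ΔT: bronze.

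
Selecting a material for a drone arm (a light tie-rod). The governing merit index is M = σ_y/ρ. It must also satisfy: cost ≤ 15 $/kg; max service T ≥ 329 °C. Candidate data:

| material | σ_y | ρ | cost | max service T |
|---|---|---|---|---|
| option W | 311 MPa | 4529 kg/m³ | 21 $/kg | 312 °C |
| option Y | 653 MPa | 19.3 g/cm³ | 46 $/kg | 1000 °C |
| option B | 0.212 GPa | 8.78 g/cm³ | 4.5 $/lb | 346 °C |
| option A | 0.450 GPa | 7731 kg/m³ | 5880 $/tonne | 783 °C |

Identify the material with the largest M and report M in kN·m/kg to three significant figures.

Screen on constraints: cost ≤ 15 $/kg; max service T ≥ 329 °C. Survivors: option B, option A.
In SI units:
  option B: σ_y = 212.0 MPa, ρ = 8780 kg/m³
  option A: σ_y = 450.0 MPa, ρ = 7731 kg/m³
  option A: M = 58.2 kN·m/kg
  option B: M = 24.1 kN·m/kg
Highest index: option A.

option A, M = 58.2 kN·m/kg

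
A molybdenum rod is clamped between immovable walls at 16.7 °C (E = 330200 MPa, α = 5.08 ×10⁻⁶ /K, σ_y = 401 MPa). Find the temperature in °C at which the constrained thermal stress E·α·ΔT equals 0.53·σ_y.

E = 330200 MPa = 330.2 GPa.
E·α·ΔT = 212.5 MPa ⇒ ΔT = 212.5 / (330.2×10³ × 5.08×10⁻⁶) = 126.7 K.
T = 16.7 + 126.7 = 143.4 °C.

143 °C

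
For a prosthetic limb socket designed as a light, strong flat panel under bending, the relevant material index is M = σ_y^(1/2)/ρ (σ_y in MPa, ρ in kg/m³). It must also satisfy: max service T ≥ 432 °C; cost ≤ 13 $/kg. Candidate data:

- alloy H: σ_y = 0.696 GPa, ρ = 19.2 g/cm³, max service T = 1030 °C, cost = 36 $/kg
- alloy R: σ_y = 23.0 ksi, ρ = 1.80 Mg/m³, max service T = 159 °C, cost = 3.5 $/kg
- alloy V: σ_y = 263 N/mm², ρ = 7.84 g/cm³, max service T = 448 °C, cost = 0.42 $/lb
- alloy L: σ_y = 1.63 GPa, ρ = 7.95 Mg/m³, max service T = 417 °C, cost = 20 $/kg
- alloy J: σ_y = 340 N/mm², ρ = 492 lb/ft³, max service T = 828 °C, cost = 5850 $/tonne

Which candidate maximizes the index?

alloy J

Screen on constraints: max service T ≥ 432 °C; cost ≤ 13 $/kg. Survivors: alloy V, alloy J.
In SI units:
  alloy V: σ_y = 263.0 MPa, ρ = 7840 kg/m³
  alloy J: σ_y = 340.0 MPa, ρ = 7881 kg/m³
  alloy J: M = 2.34×10⁻³
  alloy V: M = 2.07×10⁻³
Highest index: alloy J.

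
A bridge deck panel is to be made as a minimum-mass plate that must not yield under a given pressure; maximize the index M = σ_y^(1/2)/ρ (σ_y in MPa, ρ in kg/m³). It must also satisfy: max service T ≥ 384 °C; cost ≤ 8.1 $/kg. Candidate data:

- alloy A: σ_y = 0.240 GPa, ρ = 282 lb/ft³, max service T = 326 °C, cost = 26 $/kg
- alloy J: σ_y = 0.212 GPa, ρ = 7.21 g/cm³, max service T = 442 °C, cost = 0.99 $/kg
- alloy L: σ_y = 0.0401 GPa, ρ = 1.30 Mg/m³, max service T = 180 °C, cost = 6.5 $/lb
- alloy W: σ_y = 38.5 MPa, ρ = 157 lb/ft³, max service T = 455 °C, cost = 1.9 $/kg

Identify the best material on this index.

Screen on constraints: max service T ≥ 384 °C; cost ≤ 8.1 $/kg. Survivors: alloy J, alloy W.
Convert each candidate to consistent units, then evaluate M:
  alloy J: σ_y = 212.0 MPa, ρ = 7210 kg/m³
  alloy W: σ_y = 38.50 MPa, ρ = 2515 kg/m³
  alloy W: M = 2.47×10⁻³
  alloy J: M = 2.02×10⁻³
Alloy W has the largest M.

alloy W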